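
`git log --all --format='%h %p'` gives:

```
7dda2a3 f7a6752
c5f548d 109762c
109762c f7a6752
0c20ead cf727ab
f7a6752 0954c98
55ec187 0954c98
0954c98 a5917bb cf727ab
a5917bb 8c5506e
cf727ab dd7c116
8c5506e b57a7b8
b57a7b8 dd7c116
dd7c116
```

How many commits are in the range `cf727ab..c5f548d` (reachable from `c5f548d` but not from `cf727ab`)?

7

Reachable from c5f548d: {0954c98, 109762c, 8c5506e, a5917bb, b57a7b8, c5f548d, cf727ab, dd7c116, f7a6752}.
Reachable from cf727ab: {cf727ab, dd7c116}.
In c5f548d's history but not cf727ab's: {0954c98, 109762c, 8c5506e, a5917bb, b57a7b8, c5f548d, f7a6752} — 7 commits.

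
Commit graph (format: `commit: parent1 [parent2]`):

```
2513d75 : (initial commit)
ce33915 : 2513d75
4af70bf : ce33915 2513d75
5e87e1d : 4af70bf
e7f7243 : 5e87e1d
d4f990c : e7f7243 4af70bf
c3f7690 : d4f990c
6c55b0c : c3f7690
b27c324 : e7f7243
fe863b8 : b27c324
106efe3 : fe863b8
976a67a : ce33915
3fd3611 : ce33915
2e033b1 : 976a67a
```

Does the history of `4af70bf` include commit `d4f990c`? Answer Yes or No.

No

Ancestors of 4af70bf: {2513d75, 4af70bf, ce33915}.
d4f990c is not in that set, so it is not an ancestor of 4af70bf.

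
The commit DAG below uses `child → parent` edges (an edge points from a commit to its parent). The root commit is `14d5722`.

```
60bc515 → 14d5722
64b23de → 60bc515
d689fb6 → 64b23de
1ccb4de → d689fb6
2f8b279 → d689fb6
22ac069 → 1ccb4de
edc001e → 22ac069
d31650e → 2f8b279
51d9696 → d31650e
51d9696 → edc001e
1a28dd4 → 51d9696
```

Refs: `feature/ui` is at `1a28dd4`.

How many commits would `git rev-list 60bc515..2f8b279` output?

3

Reachable from 2f8b279: {14d5722, 2f8b279, 60bc515, 64b23de, d689fb6}.
Reachable from 60bc515: {14d5722, 60bc515}.
In 2f8b279's history but not 60bc515's: {2f8b279, 64b23de, d689fb6} — 3 commits.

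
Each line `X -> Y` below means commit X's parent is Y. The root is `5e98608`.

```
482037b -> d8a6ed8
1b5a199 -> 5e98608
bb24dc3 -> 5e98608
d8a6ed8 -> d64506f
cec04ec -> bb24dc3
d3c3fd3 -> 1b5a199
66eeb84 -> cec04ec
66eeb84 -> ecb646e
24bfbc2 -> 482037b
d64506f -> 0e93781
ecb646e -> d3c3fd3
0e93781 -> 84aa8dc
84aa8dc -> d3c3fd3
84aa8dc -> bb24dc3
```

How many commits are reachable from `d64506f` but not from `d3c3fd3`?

4

Reachable from d64506f: {0e93781, 1b5a199, 5e98608, 84aa8dc, bb24dc3, d3c3fd3, d64506f}.
Reachable from d3c3fd3: {1b5a199, 5e98608, d3c3fd3}.
In d64506f's history but not d3c3fd3's: {0e93781, 84aa8dc, bb24dc3, d64506f} — 4 commits.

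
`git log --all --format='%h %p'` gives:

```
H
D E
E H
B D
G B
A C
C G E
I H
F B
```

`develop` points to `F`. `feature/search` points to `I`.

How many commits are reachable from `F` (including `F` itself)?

5

Walking parent pointers from F: reachable set = {B, D, E, F, H}.
That is 5 commits.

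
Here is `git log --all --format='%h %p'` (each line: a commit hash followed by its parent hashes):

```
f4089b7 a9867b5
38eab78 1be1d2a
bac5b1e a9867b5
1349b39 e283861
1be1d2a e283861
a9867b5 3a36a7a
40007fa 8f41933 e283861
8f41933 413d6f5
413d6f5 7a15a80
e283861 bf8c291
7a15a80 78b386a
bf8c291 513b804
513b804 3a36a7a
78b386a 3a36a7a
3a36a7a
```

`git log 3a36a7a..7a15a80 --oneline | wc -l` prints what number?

Reachable from 7a15a80: {3a36a7a, 78b386a, 7a15a80}.
Reachable from 3a36a7a: {3a36a7a}.
In 7a15a80's history but not 3a36a7a's: {78b386a, 7a15a80} — 2 commits.

2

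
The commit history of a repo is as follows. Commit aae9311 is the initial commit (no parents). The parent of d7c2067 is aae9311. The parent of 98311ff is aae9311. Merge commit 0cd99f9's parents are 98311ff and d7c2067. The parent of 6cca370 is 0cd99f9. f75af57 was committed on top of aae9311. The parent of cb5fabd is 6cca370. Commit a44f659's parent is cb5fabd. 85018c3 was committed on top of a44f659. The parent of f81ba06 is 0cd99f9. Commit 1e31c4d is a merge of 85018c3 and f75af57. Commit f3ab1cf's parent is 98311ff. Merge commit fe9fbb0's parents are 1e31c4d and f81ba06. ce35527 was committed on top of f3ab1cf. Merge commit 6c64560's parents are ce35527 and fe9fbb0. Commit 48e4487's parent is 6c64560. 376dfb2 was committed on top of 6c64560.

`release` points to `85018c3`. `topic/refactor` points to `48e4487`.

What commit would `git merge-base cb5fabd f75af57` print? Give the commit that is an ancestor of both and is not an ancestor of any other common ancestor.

Ancestors of cb5fabd: {0cd99f9, 6cca370, 98311ff, aae9311, cb5fabd, d7c2067}.
Ancestors of f75af57: {aae9311, f75af57}.
Common ancestors: {aae9311}.
The only common ancestor is aae9311, so it is the merge base.

aae9311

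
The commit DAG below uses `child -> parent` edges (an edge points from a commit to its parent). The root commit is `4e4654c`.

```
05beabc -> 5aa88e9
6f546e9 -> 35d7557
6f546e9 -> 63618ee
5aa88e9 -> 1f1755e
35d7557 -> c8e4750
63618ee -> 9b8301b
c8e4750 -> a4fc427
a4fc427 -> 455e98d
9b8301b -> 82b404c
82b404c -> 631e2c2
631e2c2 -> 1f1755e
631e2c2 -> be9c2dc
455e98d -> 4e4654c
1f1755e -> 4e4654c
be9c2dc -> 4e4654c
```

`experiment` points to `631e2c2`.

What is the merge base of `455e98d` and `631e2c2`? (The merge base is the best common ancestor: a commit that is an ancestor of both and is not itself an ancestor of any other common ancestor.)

Ancestors of 455e98d: {455e98d, 4e4654c}.
Ancestors of 631e2c2: {1f1755e, 4e4654c, 631e2c2, be9c2dc}.
Common ancestors: {4e4654c}.
The only common ancestor is 4e4654c, so it is the merge base.

4e4654c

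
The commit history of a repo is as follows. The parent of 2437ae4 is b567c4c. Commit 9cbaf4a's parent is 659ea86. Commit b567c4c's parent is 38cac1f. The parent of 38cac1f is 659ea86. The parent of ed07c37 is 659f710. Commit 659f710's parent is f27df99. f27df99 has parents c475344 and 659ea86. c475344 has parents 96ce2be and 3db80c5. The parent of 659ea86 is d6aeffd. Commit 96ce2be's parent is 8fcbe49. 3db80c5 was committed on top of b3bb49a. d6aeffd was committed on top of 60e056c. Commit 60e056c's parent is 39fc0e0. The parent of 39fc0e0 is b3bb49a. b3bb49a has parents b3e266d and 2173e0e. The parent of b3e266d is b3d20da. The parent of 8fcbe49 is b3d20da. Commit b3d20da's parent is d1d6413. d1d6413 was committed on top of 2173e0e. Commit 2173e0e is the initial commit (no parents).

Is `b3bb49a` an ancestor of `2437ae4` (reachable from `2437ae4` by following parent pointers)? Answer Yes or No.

Yes

Ancestors of 2437ae4 (commits reachable by following parents): {2173e0e, 2437ae4, 38cac1f, 39fc0e0, 60e056c, 659ea86, b3bb49a, b3d20da, b3e266d, b567c4c, d1d6413, d6aeffd}.
b3bb49a is in that set, so it is an ancestor of 2437ae4.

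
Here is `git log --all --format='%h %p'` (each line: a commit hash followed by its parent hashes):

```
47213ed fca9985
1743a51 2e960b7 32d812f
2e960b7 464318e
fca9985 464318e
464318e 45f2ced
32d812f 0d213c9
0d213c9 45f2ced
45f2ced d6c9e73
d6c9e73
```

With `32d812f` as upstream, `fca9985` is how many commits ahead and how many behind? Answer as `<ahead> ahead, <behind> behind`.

Reachable from fca9985: {45f2ced, 464318e, d6c9e73, fca9985}.
Reachable from 32d812f: {0d213c9, 32d812f, 45f2ced, d6c9e73}.
Only in fca9985's history (ahead): {464318e, fca9985} — 2.
Only in 32d812f's history (behind): {0d213c9, 32d812f} — 2.

2 ahead, 2 behind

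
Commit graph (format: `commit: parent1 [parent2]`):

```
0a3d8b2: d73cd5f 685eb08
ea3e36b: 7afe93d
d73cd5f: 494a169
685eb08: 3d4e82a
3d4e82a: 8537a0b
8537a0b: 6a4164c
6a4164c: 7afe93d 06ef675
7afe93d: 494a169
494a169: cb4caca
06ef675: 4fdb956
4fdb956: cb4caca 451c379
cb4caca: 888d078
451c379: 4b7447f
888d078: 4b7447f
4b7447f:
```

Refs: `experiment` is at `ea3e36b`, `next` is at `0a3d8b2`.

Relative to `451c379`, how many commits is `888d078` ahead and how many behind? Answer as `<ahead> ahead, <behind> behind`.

1 ahead, 1 behind

Reachable from 888d078: {4b7447f, 888d078}.
Reachable from 451c379: {451c379, 4b7447f}.
Only in 888d078's history (ahead): {888d078} — 1.
Only in 451c379's history (behind): {451c379} — 1.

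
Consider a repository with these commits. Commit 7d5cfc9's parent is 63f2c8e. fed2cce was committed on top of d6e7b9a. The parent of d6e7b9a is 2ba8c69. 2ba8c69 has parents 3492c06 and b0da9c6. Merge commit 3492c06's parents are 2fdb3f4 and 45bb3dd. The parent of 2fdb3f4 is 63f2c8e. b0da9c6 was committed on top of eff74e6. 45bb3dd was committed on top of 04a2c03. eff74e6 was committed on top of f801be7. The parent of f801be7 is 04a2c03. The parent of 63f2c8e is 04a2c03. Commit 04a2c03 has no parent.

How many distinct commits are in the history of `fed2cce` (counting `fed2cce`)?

11

Walking parent pointers from fed2cce: reachable set = {04a2c03, 2ba8c69, 2fdb3f4, 3492c06, 45bb3dd, 63f2c8e, b0da9c6, d6e7b9a, eff74e6, f801be7, fed2cce}.
That is 11 commits.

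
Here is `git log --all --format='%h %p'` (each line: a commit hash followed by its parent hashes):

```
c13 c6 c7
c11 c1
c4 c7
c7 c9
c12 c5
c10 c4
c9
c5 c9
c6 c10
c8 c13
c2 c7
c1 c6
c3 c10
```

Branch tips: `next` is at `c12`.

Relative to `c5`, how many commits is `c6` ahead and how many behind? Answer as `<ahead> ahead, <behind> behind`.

4 ahead, 1 behind

Reachable from c6: {c10, c4, c6, c7, c9}.
Reachable from c5: {c5, c9}.
Only in c6's history (ahead): {c10, c4, c6, c7} — 4.
Only in c5's history (behind): {c5} — 1.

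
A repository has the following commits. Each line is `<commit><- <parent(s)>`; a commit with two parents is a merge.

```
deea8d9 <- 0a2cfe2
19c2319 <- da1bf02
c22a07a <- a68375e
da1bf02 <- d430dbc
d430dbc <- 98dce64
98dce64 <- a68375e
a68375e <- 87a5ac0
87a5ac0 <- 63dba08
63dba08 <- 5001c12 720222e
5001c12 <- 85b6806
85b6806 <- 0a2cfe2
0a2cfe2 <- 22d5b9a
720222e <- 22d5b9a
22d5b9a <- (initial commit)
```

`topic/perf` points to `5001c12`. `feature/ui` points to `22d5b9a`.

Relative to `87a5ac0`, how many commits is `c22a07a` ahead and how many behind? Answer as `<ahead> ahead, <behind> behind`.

Reachable from c22a07a: {0a2cfe2, 22d5b9a, 5001c12, 63dba08, 720222e, 85b6806, 87a5ac0, a68375e, c22a07a}.
Reachable from 87a5ac0: {0a2cfe2, 22d5b9a, 5001c12, 63dba08, 720222e, 85b6806, 87a5ac0}.
Only in c22a07a's history (ahead): {a68375e, c22a07a} — 2.
Only in 87a5ac0's history (behind): {} — 0.

2 ahead, 0 behind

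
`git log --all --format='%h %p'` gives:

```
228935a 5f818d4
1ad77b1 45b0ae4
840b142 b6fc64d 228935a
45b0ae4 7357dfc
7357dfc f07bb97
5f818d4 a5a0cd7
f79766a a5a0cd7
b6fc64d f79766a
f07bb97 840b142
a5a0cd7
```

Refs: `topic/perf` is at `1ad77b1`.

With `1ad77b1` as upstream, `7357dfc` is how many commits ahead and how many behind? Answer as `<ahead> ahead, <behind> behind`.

Reachable from 7357dfc: {228935a, 5f818d4, 7357dfc, 840b142, a5a0cd7, b6fc64d, f07bb97, f79766a}.
Reachable from 1ad77b1: {1ad77b1, 228935a, 45b0ae4, 5f818d4, 7357dfc, 840b142, a5a0cd7, b6fc64d, f07bb97, f79766a}.
Only in 7357dfc's history (ahead): {} — 0.
Only in 1ad77b1's history (behind): {1ad77b1, 45b0ae4} — 2.

0 ahead, 2 behind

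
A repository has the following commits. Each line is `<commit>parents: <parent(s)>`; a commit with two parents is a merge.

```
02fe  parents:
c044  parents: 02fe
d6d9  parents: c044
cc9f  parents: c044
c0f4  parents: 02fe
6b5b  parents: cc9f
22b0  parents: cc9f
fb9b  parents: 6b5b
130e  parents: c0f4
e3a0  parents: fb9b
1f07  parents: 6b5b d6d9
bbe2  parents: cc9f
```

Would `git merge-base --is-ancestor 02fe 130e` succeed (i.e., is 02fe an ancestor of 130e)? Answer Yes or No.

Yes

Ancestors of 130e (commits reachable by following parents): {02fe, 130e, c0f4}.
02fe is in that set, so it is an ancestor of 130e.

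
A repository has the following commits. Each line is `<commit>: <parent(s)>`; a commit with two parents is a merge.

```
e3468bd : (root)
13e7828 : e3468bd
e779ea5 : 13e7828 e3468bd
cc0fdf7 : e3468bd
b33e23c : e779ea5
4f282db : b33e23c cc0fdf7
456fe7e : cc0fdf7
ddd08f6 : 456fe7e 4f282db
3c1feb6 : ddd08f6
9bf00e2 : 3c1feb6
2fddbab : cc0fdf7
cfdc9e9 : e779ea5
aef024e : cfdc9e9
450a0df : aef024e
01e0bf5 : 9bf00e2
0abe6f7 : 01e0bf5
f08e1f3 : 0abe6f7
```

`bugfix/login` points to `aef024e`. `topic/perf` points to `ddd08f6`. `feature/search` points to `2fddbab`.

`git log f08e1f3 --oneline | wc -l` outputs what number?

13

Walking parent pointers from f08e1f3: reachable set = {01e0bf5, 0abe6f7, 13e7828, 3c1feb6, 456fe7e, 4f282db, 9bf00e2, b33e23c, cc0fdf7, ddd08f6, e3468bd, e779ea5, f08e1f3}.
That is 13 commits.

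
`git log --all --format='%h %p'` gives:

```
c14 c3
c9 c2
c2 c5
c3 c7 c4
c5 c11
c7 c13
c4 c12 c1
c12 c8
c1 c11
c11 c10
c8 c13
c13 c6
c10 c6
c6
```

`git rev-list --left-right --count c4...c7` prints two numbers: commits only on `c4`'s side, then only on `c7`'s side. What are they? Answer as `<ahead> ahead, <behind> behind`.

Reachable from c4: {c1, c10, c11, c12, c13, c4, c6, c8}.
Reachable from c7: {c13, c6, c7}.
Only in c4's history (ahead): {c1, c10, c11, c12, c4, c8} — 6.
Only in c7's history (behind): {c7} — 1.

6 ahead, 1 behind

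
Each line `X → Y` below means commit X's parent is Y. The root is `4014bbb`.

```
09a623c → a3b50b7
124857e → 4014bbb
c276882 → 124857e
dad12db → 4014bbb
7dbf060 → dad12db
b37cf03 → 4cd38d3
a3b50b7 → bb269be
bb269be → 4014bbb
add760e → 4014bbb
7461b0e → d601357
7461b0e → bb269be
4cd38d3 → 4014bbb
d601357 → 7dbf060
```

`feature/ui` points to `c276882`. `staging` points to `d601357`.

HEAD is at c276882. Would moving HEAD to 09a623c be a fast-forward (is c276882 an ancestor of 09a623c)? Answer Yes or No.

A fast-forward from c276882 to 09a623c is possible iff c276882 is an ancestor of 09a623c.
Ancestors of 09a623c: {09a623c, 4014bbb, a3b50b7, bb269be}.
c276882 is not among them, so fast-forward is not possible.

No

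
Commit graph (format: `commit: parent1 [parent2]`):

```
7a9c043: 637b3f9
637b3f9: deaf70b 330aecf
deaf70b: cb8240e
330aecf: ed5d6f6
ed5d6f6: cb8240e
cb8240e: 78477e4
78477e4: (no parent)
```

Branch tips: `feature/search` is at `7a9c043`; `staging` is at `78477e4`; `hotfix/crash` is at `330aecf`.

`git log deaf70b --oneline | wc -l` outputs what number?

3

Walking parent pointers from deaf70b: reachable set = {78477e4, cb8240e, deaf70b}.
That is 3 commits.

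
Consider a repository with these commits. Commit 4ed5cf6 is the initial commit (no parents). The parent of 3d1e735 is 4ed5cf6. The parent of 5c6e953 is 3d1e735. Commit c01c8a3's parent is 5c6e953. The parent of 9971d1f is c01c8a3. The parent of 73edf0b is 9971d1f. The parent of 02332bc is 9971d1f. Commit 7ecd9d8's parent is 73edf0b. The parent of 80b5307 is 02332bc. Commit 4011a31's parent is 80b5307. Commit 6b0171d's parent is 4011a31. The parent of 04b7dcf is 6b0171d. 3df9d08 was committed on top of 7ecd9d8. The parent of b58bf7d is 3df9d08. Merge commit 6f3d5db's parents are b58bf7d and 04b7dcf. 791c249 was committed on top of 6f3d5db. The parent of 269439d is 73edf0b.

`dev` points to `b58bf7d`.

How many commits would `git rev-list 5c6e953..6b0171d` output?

Reachable from 6b0171d: {02332bc, 3d1e735, 4011a31, 4ed5cf6, 5c6e953, 6b0171d, 80b5307, 9971d1f, c01c8a3}.
Reachable from 5c6e953: {3d1e735, 4ed5cf6, 5c6e953}.
In 6b0171d's history but not 5c6e953's: {02332bc, 4011a31, 6b0171d, 80b5307, 9971d1f, c01c8a3} — 6 commits.

6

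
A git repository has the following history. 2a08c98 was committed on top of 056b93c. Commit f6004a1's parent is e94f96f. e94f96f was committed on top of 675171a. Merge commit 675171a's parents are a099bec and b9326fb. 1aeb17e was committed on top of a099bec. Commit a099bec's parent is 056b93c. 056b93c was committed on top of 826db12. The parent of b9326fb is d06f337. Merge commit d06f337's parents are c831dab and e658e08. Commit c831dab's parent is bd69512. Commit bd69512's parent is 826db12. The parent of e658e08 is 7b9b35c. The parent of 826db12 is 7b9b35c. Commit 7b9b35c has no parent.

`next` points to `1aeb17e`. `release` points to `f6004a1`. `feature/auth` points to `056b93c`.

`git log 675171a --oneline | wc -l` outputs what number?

10

Walking parent pointers from 675171a: reachable set = {056b93c, 675171a, 7b9b35c, 826db12, a099bec, b9326fb, bd69512, c831dab, d06f337, e658e08}.
That is 10 commits.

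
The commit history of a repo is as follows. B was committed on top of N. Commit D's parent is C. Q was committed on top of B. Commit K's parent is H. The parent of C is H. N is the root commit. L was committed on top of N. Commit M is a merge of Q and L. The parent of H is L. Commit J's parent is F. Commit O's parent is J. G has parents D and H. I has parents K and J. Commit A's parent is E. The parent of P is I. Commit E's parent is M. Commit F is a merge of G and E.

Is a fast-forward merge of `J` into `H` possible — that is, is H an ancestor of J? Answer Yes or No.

Yes

A fast-forward from H to J is possible iff H is an ancestor of J.
Ancestors of J: {B, C, D, E, F, G, H, J, L, M, N, Q}.
H is among them, so fast-forward is possible.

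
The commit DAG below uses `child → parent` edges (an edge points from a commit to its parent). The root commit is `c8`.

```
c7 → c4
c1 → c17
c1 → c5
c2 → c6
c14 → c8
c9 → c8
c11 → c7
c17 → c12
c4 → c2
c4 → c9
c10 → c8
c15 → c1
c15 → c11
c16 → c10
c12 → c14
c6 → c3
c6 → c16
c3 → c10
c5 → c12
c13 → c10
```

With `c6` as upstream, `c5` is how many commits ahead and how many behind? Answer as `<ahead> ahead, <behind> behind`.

Reachable from c5: {c12, c14, c5, c8}.
Reachable from c6: {c10, c16, c3, c6, c8}.
Only in c5's history (ahead): {c12, c14, c5} — 3.
Only in c6's history (behind): {c10, c16, c3, c6} — 4.

3 ahead, 4 behind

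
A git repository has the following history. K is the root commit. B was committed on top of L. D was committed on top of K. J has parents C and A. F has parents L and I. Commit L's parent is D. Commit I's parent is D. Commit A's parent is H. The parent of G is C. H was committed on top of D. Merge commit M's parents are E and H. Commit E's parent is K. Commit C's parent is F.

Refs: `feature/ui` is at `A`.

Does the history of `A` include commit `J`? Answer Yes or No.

No

Ancestors of A: {A, D, H, K}.
J is not in that set, so it is not an ancestor of A.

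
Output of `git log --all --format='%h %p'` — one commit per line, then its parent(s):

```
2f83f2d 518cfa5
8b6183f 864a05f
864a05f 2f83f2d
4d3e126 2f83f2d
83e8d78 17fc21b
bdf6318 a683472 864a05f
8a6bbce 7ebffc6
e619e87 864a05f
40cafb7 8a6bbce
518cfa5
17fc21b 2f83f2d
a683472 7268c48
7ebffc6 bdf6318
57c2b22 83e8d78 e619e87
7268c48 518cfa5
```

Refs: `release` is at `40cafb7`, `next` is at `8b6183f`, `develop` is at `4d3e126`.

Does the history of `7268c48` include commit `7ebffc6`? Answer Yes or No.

Ancestors of 7268c48: {518cfa5, 7268c48}.
7ebffc6 is not in that set, so it is not an ancestor of 7268c48.

No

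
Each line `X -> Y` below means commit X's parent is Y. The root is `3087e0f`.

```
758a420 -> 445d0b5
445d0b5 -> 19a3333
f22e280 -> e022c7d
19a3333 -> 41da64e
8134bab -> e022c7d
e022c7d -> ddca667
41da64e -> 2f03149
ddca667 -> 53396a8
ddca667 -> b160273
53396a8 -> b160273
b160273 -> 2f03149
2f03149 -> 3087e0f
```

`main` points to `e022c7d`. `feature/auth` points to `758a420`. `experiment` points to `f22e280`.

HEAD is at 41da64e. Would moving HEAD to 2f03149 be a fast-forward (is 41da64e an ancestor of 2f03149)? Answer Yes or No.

A fast-forward from 41da64e to 2f03149 is possible iff 41da64e is an ancestor of 2f03149.
Ancestors of 2f03149: {2f03149, 3087e0f}.
41da64e is not among them, so fast-forward is not possible.

No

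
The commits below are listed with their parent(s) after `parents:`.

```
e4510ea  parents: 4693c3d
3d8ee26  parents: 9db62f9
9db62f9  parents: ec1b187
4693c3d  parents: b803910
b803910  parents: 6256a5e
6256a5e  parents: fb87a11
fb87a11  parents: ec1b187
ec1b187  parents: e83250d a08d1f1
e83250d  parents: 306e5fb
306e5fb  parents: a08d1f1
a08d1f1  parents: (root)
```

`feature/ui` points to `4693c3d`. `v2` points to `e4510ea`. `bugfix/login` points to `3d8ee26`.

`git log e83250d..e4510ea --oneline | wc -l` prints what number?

6

Reachable from e4510ea: {306e5fb, 4693c3d, 6256a5e, a08d1f1, b803910, e4510ea, e83250d, ec1b187, fb87a11}.
Reachable from e83250d: {306e5fb, a08d1f1, e83250d}.
In e4510ea's history but not e83250d's: {4693c3d, 6256a5e, b803910, e4510ea, ec1b187, fb87a11} — 6 commits.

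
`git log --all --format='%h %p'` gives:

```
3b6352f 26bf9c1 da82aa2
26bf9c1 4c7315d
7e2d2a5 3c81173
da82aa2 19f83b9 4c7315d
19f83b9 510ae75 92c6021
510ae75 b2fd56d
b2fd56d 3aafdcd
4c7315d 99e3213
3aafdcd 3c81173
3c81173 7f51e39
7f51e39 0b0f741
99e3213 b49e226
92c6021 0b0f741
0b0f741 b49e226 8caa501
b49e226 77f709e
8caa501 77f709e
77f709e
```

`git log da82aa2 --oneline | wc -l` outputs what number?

14

Walking parent pointers from da82aa2: reachable set = {0b0f741, 19f83b9, 3aafdcd, 3c81173, 4c7315d, 510ae75, 77f709e, 7f51e39, 8caa501, 92c6021, 99e3213, b2fd56d, b49e226, da82aa2}.
That is 14 commits.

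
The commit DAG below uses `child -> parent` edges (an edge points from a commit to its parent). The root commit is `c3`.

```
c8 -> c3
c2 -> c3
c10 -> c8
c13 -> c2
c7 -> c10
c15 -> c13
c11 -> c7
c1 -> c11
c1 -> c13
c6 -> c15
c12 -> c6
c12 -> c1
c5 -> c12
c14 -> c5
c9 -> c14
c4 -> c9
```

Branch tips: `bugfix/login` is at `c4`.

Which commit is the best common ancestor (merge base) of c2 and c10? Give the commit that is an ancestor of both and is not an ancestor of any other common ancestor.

c3

Ancestors of c2: {c2, c3}.
Ancestors of c10: {c10, c3, c8}.
Common ancestors: {c3}.
The only common ancestor is c3, so it is the merge base.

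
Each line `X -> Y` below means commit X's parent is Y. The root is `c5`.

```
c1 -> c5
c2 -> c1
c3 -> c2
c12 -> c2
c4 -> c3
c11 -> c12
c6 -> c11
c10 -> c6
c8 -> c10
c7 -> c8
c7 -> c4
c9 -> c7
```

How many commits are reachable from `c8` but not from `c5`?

7

Reachable from c8: {c1, c10, c11, c12, c2, c5, c6, c8}.
Reachable from c5: {c5}.
In c8's history but not c5's: {c1, c10, c11, c12, c2, c6, c8} — 7 commits.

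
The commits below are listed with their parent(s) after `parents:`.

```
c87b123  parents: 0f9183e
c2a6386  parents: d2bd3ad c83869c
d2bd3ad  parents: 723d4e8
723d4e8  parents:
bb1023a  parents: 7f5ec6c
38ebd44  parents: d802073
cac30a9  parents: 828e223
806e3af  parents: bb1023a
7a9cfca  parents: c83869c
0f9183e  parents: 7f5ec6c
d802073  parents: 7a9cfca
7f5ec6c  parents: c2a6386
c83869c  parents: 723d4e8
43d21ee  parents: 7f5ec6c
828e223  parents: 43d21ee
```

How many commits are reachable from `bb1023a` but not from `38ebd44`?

4

Reachable from bb1023a: {723d4e8, 7f5ec6c, bb1023a, c2a6386, c83869c, d2bd3ad}.
Reachable from 38ebd44: {38ebd44, 723d4e8, 7a9cfca, c83869c, d802073}.
In bb1023a's history but not 38ebd44's: {7f5ec6c, bb1023a, c2a6386, d2bd3ad} — 4 commits.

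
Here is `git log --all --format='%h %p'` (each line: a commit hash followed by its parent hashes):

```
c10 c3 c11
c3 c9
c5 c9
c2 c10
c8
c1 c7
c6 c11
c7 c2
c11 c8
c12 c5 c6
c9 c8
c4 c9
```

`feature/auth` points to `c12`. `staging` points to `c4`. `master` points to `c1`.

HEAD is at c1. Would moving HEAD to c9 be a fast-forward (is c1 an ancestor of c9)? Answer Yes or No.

No

A fast-forward from c1 to c9 is possible iff c1 is an ancestor of c9.
Ancestors of c9: {c8, c9}.
c1 is not among them, so fast-forward is not possible.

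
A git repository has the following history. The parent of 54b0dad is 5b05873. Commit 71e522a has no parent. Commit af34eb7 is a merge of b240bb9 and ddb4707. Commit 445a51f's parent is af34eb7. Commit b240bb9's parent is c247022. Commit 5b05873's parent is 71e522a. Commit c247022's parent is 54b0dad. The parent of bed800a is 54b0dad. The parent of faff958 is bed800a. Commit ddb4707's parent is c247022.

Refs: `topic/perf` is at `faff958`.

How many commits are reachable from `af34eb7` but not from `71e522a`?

Reachable from af34eb7: {54b0dad, 5b05873, 71e522a, af34eb7, b240bb9, c247022, ddb4707}.
Reachable from 71e522a: {71e522a}.
In af34eb7's history but not 71e522a's: {54b0dad, 5b05873, af34eb7, b240bb9, c247022, ddb4707} — 6 commits.

6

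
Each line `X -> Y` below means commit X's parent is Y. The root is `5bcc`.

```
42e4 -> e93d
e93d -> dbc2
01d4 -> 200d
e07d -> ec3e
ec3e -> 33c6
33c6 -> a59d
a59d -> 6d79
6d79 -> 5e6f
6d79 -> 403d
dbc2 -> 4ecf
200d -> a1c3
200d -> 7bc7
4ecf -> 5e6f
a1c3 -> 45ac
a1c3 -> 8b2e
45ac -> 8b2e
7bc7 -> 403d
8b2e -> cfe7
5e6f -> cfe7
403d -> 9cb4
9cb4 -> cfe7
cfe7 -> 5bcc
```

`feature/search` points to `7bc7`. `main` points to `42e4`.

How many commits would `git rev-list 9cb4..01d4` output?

7

Reachable from 01d4: {01d4, 200d, 403d, 45ac, 5bcc, 7bc7, 8b2e, 9cb4, a1c3, cfe7}.
Reachable from 9cb4: {5bcc, 9cb4, cfe7}.
In 01d4's history but not 9cb4's: {01d4, 200d, 403d, 45ac, 7bc7, 8b2e, a1c3} — 7 commits.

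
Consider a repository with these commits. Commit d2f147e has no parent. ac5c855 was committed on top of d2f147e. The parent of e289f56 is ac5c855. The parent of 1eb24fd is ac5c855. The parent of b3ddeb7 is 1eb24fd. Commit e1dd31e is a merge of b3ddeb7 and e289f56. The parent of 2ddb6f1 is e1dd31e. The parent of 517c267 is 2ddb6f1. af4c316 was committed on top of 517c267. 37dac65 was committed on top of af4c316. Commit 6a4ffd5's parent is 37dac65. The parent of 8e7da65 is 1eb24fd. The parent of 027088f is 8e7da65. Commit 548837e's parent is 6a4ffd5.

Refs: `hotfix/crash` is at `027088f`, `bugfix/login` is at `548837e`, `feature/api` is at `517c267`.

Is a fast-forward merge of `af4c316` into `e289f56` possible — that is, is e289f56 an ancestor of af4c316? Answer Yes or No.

Yes

A fast-forward from e289f56 to af4c316 is possible iff e289f56 is an ancestor of af4c316.
Ancestors of af4c316: {1eb24fd, 2ddb6f1, 517c267, ac5c855, af4c316, b3ddeb7, d2f147e, e1dd31e, e289f56}.
e289f56 is among them, so fast-forward is possible.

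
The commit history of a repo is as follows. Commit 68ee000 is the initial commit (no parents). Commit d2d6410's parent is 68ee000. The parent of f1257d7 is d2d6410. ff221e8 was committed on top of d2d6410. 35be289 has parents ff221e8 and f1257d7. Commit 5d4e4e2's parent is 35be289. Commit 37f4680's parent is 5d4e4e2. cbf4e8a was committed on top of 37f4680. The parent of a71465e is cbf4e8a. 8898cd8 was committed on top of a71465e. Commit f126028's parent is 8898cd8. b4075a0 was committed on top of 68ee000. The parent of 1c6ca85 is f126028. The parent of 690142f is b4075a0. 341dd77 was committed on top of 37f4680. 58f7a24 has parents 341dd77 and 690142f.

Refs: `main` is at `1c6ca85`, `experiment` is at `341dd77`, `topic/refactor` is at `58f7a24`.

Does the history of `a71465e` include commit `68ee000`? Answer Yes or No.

Ancestors of a71465e (commits reachable by following parents): {35be289, 37f4680, 5d4e4e2, 68ee000, a71465e, cbf4e8a, d2d6410, f1257d7, ff221e8}.
68ee000 is in that set, so it is an ancestor of a71465e.

Yes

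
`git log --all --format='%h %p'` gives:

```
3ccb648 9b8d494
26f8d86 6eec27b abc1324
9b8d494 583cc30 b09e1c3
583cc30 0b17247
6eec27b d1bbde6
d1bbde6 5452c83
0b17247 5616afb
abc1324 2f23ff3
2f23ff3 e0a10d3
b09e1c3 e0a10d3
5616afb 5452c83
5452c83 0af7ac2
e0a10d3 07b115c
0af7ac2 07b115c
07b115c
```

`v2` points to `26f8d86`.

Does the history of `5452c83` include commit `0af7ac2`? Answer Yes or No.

Yes

Ancestors of 5452c83 (commits reachable by following parents): {07b115c, 0af7ac2, 5452c83}.
0af7ac2 is in that set, so it is an ancestor of 5452c83.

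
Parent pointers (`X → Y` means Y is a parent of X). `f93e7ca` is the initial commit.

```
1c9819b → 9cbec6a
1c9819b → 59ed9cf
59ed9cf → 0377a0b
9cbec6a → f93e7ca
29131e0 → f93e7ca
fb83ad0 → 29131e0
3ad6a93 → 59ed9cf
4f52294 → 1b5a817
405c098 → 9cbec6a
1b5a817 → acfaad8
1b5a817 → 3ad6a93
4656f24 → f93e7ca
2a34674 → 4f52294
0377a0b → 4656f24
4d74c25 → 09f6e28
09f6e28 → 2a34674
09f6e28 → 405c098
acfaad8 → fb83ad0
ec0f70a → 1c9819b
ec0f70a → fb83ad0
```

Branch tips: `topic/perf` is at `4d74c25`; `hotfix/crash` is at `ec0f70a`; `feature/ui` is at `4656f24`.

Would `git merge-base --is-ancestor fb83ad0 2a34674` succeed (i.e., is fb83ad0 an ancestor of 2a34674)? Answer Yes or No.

Yes

Ancestors of 2a34674 (commits reachable by following parents): {0377a0b, 1b5a817, 29131e0, 2a34674, 3ad6a93, 4656f24, 4f52294, 59ed9cf, acfaad8, f93e7ca, fb83ad0}.
fb83ad0 is in that set, so it is an ancestor of 2a34674.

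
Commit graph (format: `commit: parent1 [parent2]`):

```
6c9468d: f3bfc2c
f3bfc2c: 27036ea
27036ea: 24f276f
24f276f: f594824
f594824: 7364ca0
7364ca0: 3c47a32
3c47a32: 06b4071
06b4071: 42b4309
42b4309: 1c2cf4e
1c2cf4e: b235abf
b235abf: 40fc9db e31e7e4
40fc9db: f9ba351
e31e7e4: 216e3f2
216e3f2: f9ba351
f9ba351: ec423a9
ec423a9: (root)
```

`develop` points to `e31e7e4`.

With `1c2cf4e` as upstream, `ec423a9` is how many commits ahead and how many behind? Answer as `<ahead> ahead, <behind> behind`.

0 ahead, 6 behind

Reachable from ec423a9: {ec423a9}.
Reachable from 1c2cf4e: {1c2cf4e, 216e3f2, 40fc9db, b235abf, e31e7e4, ec423a9, f9ba351}.
Only in ec423a9's history (ahead): {} — 0.
Only in 1c2cf4e's history (behind): {1c2cf4e, 216e3f2, 40fc9db, b235abf, e31e7e4, f9ba351} — 6.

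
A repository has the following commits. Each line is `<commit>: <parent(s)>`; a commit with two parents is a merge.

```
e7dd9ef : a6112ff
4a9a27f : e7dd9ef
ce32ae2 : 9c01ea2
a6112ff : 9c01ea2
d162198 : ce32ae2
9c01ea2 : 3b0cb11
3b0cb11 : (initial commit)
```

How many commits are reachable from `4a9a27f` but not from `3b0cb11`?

4

Reachable from 4a9a27f: {3b0cb11, 4a9a27f, 9c01ea2, a6112ff, e7dd9ef}.
Reachable from 3b0cb11: {3b0cb11}.
In 4a9a27f's history but not 3b0cb11's: {4a9a27f, 9c01ea2, a6112ff, e7dd9ef} — 4 commits.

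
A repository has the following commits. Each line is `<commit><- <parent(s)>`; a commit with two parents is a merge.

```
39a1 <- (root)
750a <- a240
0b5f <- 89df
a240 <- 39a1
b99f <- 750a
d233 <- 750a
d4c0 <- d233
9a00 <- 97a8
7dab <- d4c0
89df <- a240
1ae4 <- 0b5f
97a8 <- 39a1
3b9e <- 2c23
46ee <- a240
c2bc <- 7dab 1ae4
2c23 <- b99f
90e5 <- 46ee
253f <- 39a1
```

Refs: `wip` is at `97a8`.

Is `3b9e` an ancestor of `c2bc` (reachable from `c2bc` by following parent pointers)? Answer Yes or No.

Ancestors of c2bc: {0b5f, 1ae4, 39a1, 750a, 7dab, 89df, a240, c2bc, d233, d4c0}.
3b9e is not in that set, so it is not an ancestor of c2bc.

No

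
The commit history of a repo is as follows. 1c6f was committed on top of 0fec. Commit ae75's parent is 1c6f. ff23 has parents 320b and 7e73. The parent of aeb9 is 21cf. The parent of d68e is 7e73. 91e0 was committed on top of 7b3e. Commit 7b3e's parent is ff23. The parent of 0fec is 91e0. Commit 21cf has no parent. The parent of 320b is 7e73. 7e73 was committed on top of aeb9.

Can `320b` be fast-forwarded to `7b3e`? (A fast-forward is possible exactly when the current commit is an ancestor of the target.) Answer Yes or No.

A fast-forward from 320b to 7b3e is possible iff 320b is an ancestor of 7b3e.
Ancestors of 7b3e: {21cf, 320b, 7b3e, 7e73, aeb9, ff23}.
320b is among them, so fast-forward is possible.

Yes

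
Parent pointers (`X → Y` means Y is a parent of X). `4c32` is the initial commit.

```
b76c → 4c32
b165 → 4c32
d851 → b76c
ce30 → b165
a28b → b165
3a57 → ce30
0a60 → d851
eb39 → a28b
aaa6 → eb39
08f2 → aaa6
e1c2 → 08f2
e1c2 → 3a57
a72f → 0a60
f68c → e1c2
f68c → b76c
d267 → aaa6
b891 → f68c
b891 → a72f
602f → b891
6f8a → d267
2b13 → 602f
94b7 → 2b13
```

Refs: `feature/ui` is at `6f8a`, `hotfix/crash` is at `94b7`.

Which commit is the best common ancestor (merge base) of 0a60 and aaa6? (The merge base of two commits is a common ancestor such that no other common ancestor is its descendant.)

Ancestors of 0a60: {0a60, 4c32, b76c, d851}.
Ancestors of aaa6: {4c32, a28b, aaa6, b165, eb39}.
Common ancestors: {4c32}.
The only common ancestor is 4c32, so it is the merge base.

4c32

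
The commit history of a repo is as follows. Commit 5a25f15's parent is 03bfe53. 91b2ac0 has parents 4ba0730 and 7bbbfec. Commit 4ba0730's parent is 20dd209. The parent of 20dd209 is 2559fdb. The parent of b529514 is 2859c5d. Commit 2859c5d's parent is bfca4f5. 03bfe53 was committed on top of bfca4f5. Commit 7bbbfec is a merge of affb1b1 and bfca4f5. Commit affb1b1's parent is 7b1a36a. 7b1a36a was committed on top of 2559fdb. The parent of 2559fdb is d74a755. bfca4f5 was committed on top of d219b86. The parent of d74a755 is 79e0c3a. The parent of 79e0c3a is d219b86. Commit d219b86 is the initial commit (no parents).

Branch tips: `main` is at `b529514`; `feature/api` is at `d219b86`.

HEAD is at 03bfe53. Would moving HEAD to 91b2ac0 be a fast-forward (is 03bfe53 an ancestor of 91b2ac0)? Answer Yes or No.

No

A fast-forward from 03bfe53 to 91b2ac0 is possible iff 03bfe53 is an ancestor of 91b2ac0.
Ancestors of 91b2ac0: {20dd209, 2559fdb, 4ba0730, 79e0c3a, 7b1a36a, 7bbbfec, 91b2ac0, affb1b1, bfca4f5, d219b86, d74a755}.
03bfe53 is not among them, so fast-forward is not possible.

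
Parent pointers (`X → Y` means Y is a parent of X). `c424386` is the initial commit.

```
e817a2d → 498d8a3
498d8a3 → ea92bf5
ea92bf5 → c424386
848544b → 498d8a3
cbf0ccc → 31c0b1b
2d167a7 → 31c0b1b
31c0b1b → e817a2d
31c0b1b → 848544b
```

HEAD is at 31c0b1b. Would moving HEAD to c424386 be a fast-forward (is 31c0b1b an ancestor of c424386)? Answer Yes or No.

A fast-forward from 31c0b1b to c424386 is possible iff 31c0b1b is an ancestor of c424386.
Ancestors of c424386: {c424386}.
31c0b1b is not among them, so fast-forward is not possible.

No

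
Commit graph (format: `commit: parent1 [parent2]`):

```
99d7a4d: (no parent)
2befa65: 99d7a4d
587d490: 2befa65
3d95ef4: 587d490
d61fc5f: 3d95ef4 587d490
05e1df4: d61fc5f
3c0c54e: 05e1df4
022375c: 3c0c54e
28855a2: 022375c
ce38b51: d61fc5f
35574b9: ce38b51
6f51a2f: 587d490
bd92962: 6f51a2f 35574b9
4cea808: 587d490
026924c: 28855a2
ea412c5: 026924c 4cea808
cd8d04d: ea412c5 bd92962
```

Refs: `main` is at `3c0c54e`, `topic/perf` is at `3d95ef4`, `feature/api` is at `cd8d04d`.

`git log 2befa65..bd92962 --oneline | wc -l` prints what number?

Reachable from bd92962: {2befa65, 35574b9, 3d95ef4, 587d490, 6f51a2f, 99d7a4d, bd92962, ce38b51, d61fc5f}.
Reachable from 2befa65: {2befa65, 99d7a4d}.
In bd92962's history but not 2befa65's: {35574b9, 3d95ef4, 587d490, 6f51a2f, bd92962, ce38b51, d61fc5f} — 7 commits.

7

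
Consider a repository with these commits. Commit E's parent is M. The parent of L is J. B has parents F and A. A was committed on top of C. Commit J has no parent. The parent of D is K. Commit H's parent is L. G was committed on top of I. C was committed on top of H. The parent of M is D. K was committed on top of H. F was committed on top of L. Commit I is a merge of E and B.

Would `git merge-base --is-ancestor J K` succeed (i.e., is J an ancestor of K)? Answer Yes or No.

Ancestors of K (commits reachable by following parents): {H, J, K, L}.
J is in that set, so it is an ancestor of K.

Yes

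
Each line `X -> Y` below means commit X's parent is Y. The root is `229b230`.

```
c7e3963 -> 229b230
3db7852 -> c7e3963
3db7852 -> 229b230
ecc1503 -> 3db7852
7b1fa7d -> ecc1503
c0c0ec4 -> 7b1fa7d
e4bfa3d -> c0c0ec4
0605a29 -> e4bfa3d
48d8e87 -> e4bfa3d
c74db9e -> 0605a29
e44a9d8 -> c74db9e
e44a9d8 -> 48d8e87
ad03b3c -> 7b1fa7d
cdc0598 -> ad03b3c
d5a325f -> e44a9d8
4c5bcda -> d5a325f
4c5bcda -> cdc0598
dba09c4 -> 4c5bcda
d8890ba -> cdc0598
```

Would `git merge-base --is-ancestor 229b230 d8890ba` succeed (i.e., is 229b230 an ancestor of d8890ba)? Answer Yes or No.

Yes

Ancestors of d8890ba (commits reachable by following parents): {229b230, 3db7852, 7b1fa7d, ad03b3c, c7e3963, cdc0598, d8890ba, ecc1503}.
229b230 is in that set, so it is an ancestor of d8890ba.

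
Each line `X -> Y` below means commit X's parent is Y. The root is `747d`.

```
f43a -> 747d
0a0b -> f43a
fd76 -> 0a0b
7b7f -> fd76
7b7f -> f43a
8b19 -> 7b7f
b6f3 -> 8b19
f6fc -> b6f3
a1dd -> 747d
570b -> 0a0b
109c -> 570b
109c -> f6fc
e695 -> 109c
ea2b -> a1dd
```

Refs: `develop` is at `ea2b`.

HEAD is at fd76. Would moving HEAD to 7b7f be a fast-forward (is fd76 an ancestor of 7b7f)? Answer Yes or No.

Yes

A fast-forward from fd76 to 7b7f is possible iff fd76 is an ancestor of 7b7f.
Ancestors of 7b7f: {0a0b, 747d, 7b7f, f43a, fd76}.
fd76 is among them, so fast-forward is possible.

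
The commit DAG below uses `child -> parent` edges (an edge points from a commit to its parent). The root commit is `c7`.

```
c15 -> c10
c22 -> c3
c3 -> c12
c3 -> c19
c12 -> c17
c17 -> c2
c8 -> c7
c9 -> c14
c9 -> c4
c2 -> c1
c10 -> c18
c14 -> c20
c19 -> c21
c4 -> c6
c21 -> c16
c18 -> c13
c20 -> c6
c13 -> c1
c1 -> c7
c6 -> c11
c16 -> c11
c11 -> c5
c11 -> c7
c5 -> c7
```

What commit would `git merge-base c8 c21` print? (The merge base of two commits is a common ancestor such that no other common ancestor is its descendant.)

c7

Ancestors of c8: {c7, c8}.
Ancestors of c21: {c11, c16, c21, c5, c7}.
Common ancestors: {c7}.
The only common ancestor is c7, so it is the merge base.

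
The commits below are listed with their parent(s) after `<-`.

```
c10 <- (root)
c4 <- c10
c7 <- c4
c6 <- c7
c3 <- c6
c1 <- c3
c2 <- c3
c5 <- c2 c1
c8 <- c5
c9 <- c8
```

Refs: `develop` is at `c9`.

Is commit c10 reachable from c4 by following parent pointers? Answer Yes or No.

Ancestors of c4 (commits reachable by following parents): {c10, c4}.
c10 is in that set, so it is an ancestor of c4.

Yes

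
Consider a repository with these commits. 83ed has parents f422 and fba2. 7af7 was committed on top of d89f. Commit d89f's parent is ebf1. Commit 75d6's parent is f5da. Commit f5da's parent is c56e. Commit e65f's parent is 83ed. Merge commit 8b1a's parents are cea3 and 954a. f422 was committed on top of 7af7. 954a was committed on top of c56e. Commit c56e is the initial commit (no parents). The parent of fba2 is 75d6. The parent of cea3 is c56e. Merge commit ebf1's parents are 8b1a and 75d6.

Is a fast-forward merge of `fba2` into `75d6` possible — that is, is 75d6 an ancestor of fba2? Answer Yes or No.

Yes

A fast-forward from 75d6 to fba2 is possible iff 75d6 is an ancestor of fba2.
Ancestors of fba2: {75d6, c56e, f5da, fba2}.
75d6 is among them, so fast-forward is possible.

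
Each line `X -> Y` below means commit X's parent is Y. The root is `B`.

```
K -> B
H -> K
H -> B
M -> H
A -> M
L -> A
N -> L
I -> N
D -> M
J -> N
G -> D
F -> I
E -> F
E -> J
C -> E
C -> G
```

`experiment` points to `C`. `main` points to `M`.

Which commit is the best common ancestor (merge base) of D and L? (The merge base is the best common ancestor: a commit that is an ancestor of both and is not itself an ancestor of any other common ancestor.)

M

Ancestors of D: {B, D, H, K, M}.
Ancestors of L: {A, B, H, K, L, M}.
Common ancestors: {B, H, K, M}.
Among these, M is not an ancestor of any other common ancestor — it is the merge base.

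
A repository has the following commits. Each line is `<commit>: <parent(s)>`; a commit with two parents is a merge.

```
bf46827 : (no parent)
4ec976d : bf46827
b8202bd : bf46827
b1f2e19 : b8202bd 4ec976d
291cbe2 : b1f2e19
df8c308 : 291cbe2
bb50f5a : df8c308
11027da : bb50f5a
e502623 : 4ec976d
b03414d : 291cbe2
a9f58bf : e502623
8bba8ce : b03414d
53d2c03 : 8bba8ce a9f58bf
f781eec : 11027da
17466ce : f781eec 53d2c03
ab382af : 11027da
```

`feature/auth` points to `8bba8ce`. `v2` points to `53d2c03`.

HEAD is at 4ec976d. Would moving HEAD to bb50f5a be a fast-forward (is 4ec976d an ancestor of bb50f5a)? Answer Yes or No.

A fast-forward from 4ec976d to bb50f5a is possible iff 4ec976d is an ancestor of bb50f5a.
Ancestors of bb50f5a: {291cbe2, 4ec976d, b1f2e19, b8202bd, bb50f5a, bf46827, df8c308}.
4ec976d is among them, so fast-forward is possible.

Yes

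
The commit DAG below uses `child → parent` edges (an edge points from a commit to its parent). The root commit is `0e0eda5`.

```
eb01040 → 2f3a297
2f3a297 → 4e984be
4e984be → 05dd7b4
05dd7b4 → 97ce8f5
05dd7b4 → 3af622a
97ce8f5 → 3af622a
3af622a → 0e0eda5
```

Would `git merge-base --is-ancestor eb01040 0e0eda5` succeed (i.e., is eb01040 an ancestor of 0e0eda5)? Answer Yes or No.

Ancestors of 0e0eda5: {0e0eda5}.
eb01040 is not in that set, so it is not an ancestor of 0e0eda5.

No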